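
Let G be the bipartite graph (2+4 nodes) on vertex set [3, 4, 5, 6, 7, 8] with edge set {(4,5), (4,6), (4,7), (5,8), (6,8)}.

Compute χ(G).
χ(G) = 2

Clique number ω(G) = 2 (lower bound: χ ≥ ω).
The graph is bipartite (no odd cycle), so 2 colors suffice: χ(G) = 2.
A valid 2-coloring: color 1: [3, 4, 8]; color 2: [5, 6, 7].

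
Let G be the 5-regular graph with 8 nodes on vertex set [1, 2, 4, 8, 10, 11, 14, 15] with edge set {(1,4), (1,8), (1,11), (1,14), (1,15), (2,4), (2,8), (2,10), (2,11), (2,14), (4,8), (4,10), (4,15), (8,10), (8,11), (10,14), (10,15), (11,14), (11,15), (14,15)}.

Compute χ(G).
χ(G) = 4

Clique number ω(G) = 4 (lower bound: χ ≥ ω).
The clique on [1, 11, 14, 15] has size 4, forcing χ ≥ 4, and the coloring below uses 4 colors, so χ(G) = 4.
A valid 4-coloring: color 1: [8, 15]; color 2: [10, 11]; color 3: [4, 14]; color 4: [1, 2].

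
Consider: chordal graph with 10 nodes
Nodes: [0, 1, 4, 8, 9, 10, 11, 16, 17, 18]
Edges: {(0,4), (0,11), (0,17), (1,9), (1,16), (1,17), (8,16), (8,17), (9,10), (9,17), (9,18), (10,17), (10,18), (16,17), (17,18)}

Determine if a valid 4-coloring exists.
Yes, G is 4-colorable

A valid 4-coloring: color 1: [4, 11, 17]; color 2: [0, 9, 16]; color 3: [1, 8, 10]; color 4: [18].
(χ(G) = 4 ≤ 4.)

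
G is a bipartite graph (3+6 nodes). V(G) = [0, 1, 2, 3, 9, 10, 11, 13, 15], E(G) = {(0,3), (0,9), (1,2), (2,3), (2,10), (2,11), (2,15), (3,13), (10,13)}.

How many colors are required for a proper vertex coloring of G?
Clique number ω(G) = 2 (lower bound: χ ≥ ω).
The graph is bipartite (no odd cycle), so 2 colors suffice: χ(G) = 2.
A valid 2-coloring: color 1: [0, 2, 13]; color 2: [1, 3, 9, 10, 11, 15].

χ(G) = 2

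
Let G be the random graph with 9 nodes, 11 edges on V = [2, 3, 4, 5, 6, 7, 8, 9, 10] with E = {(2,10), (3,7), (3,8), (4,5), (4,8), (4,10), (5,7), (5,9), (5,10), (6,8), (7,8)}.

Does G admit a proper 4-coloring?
A valid 4-coloring: color 1: [2, 5, 8]; color 2: [6, 7, 9, 10]; color 3: [3, 4].
(χ(G) = 3 ≤ 4.)

Yes, G is 4-colorable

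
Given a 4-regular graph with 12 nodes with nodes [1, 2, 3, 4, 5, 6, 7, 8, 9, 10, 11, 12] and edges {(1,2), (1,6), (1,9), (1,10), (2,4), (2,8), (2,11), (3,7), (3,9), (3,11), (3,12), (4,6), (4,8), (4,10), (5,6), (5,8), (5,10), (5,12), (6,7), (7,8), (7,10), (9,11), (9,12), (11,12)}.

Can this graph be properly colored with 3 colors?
No, G is not 3-colorable

The clique on vertices [3, 9, 11, 12] has size 4 > 3, so it alone needs 4 colors.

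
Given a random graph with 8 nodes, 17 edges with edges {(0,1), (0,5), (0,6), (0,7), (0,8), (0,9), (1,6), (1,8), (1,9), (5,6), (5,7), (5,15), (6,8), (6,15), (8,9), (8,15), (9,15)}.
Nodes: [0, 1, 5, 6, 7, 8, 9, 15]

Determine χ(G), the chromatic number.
Clique number ω(G) = 4 (lower bound: χ ≥ ω).
The clique on [0, 1, 8, 9] has size 4, forcing χ ≥ 4, and the coloring below uses 4 colors, so χ(G) = 4.
A valid 4-coloring: color 1: [0, 15]; color 2: [5, 8]; color 3: [6, 7, 9]; color 4: [1].

χ(G) = 4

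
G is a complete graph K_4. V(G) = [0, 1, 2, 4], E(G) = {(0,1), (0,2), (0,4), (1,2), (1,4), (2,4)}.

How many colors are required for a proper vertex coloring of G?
χ(G) = 4

Clique number ω(G) = 4 (lower bound: χ ≥ ω).
The clique on [0, 1, 2, 4] has size 4, forcing χ ≥ 4, and the coloring below uses 4 colors, so χ(G) = 4.
A valid 4-coloring: color 1: [4]; color 2: [2]; color 3: [1]; color 4: [0].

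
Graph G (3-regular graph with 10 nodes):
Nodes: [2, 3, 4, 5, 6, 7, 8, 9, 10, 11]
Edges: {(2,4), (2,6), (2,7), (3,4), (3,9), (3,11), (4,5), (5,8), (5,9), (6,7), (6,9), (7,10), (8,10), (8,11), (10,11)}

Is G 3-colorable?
Yes, G is 3-colorable

A valid 3-coloring: color 1: [4, 7, 9, 11]; color 2: [2, 3, 8]; color 3: [5, 6, 10].
(χ(G) = 3 ≤ 3.)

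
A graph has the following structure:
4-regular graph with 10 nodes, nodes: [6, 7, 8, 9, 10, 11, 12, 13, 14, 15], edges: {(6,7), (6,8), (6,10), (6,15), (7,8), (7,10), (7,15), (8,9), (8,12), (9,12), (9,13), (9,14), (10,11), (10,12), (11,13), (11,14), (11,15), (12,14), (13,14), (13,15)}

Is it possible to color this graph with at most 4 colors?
Yes, G is 4-colorable

A valid 4-coloring: color 1: [6, 9, 11]; color 2: [7, 12, 13]; color 3: [8, 10, 14, 15].
(χ(G) = 3 ≤ 4.)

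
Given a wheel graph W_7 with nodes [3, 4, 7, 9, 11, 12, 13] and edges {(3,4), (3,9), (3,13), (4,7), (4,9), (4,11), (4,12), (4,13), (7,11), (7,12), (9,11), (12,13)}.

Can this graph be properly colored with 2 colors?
The clique on vertices [4, 9, 11] has size 3 > 2, so it alone needs 3 colors.

No, G is not 2-colorable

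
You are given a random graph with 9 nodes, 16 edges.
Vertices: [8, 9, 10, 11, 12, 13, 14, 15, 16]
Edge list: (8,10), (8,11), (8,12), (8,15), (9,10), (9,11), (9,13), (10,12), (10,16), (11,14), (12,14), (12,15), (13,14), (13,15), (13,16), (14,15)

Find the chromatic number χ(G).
χ(G) = 3

Clique number ω(G) = 3 (lower bound: χ ≥ ω).
The clique on [8, 10, 12] has size 3, forcing χ ≥ 3, and the coloring below uses 3 colors, so χ(G) = 3.
A valid 3-coloring: color 1: [10, 11, 15]; color 2: [8, 9, 14, 16]; color 3: [12, 13].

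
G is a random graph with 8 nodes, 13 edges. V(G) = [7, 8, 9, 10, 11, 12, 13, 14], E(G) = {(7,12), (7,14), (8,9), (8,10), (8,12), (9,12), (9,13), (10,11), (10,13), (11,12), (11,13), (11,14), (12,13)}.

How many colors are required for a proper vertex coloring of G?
Clique number ω(G) = 3 (lower bound: χ ≥ ω).
The clique on [10, 11, 13] has size 3, forcing χ ≥ 3, and the coloring below uses 3 colors, so χ(G) = 3.
A valid 3-coloring: color 1: [10, 12, 14]; color 2: [7, 9, 11]; color 3: [8, 13].

χ(G) = 3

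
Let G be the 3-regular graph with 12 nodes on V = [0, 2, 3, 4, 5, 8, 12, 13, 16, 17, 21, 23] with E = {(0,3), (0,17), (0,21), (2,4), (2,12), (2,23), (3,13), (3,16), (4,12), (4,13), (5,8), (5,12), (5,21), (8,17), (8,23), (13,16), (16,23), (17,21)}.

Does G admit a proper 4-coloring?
A valid 4-coloring: color 1: [0, 12, 13, 23]; color 2: [4, 8, 16, 21]; color 3: [2, 3, 5, 17].
(χ(G) = 3 ≤ 4.)

Yes, G is 4-colorable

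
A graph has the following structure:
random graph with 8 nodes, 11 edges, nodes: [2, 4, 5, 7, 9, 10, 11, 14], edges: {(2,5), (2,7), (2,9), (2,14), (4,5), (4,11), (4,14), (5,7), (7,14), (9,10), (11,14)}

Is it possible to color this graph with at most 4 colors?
A valid 4-coloring: color 1: [5, 9, 14]; color 2: [2, 10, 11]; color 3: [4, 7].
(χ(G) = 3 ≤ 4.)

Yes, G is 4-colorable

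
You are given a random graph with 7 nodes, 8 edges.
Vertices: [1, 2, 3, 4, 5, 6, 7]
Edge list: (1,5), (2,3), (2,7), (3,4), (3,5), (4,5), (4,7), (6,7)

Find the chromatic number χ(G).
Clique number ω(G) = 3 (lower bound: χ ≥ ω).
The clique on [3, 4, 5] has size 3, forcing χ ≥ 3, and the coloring below uses 3 colors, so χ(G) = 3.
A valid 3-coloring: color 1: [1, 3, 7]; color 2: [2, 4, 6]; color 3: [5].

χ(G) = 3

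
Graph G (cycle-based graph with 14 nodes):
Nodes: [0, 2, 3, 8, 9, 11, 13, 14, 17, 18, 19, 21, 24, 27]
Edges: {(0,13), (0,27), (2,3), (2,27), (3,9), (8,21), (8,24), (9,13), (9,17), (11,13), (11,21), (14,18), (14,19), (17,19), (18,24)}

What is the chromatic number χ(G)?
Clique number ω(G) = 2 (lower bound: χ ≥ ω).
The graph is bipartite (no odd cycle), so 2 colors suffice: χ(G) = 2.
A valid 2-coloring: color 1: [3, 13, 14, 17, 21, 24, 27]; color 2: [0, 2, 8, 9, 11, 18, 19].

χ(G) = 2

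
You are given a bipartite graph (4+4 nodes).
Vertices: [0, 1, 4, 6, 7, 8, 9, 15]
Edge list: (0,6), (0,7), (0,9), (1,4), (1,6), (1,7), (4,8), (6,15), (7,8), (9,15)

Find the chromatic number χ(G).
χ(G) = 2

Clique number ω(G) = 2 (lower bound: χ ≥ ω).
The graph is bipartite (no odd cycle), so 2 colors suffice: χ(G) = 2.
A valid 2-coloring: color 1: [4, 6, 7, 9]; color 2: [0, 1, 8, 15].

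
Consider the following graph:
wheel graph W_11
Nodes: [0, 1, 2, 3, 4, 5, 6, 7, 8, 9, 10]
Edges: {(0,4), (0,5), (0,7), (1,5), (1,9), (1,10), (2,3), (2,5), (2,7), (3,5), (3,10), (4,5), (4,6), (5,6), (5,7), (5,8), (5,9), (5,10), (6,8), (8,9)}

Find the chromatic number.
Clique number ω(G) = 3 (lower bound: χ ≥ ω).
The clique on [0, 4, 5] has size 3, forcing χ ≥ 3, and the coloring below uses 3 colors, so χ(G) = 3.
A valid 3-coloring: color 1: [5]; color 2: [0, 2, 6, 9, 10]; color 3: [1, 3, 4, 7, 8].

χ(G) = 3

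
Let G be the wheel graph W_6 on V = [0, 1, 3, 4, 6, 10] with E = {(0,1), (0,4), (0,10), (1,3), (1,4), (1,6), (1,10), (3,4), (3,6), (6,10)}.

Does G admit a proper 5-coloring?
Yes, G is 5-colorable

A valid 5-coloring: color 1: [1]; color 2: [4, 6]; color 3: [0, 3]; color 4: [10].
(χ(G) = 4 ≤ 5.)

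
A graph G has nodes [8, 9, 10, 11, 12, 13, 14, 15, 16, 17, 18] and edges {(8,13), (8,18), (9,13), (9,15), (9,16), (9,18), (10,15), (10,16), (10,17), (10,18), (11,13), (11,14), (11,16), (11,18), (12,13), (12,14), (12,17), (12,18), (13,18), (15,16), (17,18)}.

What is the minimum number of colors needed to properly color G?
χ(G) = 3

Clique number ω(G) = 3 (lower bound: χ ≥ ω).
The clique on [9, 15, 16] has size 3, forcing χ ≥ 3, and the coloring below uses 3 colors, so χ(G) = 3.
A valid 3-coloring: color 1: [14, 15, 18]; color 2: [13, 16, 17]; color 3: [8, 9, 10, 11, 12].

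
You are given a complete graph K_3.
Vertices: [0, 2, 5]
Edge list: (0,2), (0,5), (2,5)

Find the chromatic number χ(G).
Clique number ω(G) = 3 (lower bound: χ ≥ ω).
The clique on [0, 2, 5] has size 3, forcing χ ≥ 3, and the coloring below uses 3 colors, so χ(G) = 3.
A valid 3-coloring: color 1: [2]; color 2: [0]; color 3: [5].

χ(G) = 3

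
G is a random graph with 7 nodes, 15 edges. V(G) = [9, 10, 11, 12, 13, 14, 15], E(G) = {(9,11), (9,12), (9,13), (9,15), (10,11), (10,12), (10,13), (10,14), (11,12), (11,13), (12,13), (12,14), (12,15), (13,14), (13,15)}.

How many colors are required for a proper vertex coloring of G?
Clique number ω(G) = 4 (lower bound: χ ≥ ω).
The clique on [9, 11, 12, 13] has size 4, forcing χ ≥ 4, and the coloring below uses 4 colors, so χ(G) = 4.
A valid 4-coloring: color 1: [13]; color 2: [12]; color 3: [11, 14, 15]; color 4: [9, 10].

χ(G) = 4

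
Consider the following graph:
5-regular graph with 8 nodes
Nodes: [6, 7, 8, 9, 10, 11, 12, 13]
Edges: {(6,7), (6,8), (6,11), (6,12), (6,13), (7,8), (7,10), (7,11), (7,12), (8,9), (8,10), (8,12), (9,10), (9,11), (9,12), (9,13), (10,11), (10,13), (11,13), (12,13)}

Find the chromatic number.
Clique number ω(G) = 4 (lower bound: χ ≥ ω).
The clique on [9, 10, 11, 13] has size 4, forcing χ ≥ 4, and the coloring below uses 4 colors, so χ(G) = 4.
A valid 4-coloring: color 1: [8, 11]; color 2: [10, 12]; color 3: [7, 13]; color 4: [6, 9].

χ(G) = 4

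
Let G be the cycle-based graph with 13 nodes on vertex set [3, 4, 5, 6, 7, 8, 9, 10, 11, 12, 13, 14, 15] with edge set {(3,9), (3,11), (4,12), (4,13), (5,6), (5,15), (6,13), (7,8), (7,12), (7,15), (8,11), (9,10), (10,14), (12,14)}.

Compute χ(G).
χ(G) = 3

Clique number ω(G) = 2 (lower bound: χ ≥ ω).
Odd cycle [6, 13, 4, 12, 7, 15, 5] needs 3 colors (χ ≥ 3).
The coloring below uses 3 colors, so χ(G) = 3.
A valid 3-coloring: color 1: [3, 6, 8, 10, 12, 15]; color 2: [5, 7, 9, 11, 13, 14]; color 3: [4].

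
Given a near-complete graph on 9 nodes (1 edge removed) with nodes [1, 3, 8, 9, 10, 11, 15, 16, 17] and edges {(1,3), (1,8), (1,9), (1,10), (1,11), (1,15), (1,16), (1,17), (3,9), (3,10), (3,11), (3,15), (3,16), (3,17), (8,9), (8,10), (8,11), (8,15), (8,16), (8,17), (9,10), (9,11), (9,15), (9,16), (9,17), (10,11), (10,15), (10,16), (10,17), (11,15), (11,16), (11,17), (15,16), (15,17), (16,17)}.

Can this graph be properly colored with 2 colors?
The clique on vertices [1, 8, 9, 10, 11, 15, 16, 17] has size 8 > 2, so it alone needs 8 colors.

No, G is not 2-colorable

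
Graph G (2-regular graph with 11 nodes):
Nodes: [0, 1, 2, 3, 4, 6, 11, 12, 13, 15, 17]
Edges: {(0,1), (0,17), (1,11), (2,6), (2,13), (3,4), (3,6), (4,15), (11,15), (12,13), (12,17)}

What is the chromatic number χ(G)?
χ(G) = 3

Clique number ω(G) = 2 (lower bound: χ ≥ ω).
Odd cycle [6, 3, 4, 15, 11, 1, 0, 17, 12, 13, 2] needs 3 colors (χ ≥ 3).
The coloring below uses 3 colors, so χ(G) = 3.
A valid 3-coloring: color 1: [0, 4, 6, 11, 13]; color 2: [1, 2, 3, 15, 17]; color 3: [12].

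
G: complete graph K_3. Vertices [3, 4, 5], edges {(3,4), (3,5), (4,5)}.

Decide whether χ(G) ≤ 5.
A valid 5-coloring: color 1: [3]; color 2: [4]; color 3: [5].
(χ(G) = 3 ≤ 5.)

Yes, G is 5-colorable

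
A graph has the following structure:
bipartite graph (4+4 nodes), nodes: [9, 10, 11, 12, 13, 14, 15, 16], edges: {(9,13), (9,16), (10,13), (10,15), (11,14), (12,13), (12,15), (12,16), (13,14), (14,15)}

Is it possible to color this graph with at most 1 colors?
Edge (9,16) forces its endpoints to differ, so 1 color is not enough.

No, G is not 1-colorable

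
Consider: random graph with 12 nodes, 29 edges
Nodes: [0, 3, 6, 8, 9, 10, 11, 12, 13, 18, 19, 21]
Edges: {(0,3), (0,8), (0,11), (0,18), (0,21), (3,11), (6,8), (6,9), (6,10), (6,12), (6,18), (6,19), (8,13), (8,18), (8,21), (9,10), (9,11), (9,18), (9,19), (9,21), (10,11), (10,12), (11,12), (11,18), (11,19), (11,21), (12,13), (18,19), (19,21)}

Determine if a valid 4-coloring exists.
A valid 4-coloring: color 1: [6, 11, 13]; color 2: [3, 8, 9, 12]; color 3: [10, 18, 21]; color 4: [0, 19].
(χ(G) = 4 ≤ 4.)

Yes, G is 4-colorable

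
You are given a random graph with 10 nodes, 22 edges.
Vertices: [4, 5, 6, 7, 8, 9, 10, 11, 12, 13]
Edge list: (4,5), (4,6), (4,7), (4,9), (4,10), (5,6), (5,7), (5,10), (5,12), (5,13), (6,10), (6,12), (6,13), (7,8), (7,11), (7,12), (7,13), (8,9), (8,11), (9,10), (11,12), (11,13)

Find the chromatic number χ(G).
Clique number ω(G) = 4 (lower bound: χ ≥ ω).
The clique on [4, 5, 6, 10] has size 4, forcing χ ≥ 4, and the coloring below uses 4 colors, so χ(G) = 4.
A valid 4-coloring: color 1: [5, 9, 11]; color 2: [6, 7]; color 3: [4, 8, 12, 13]; color 4: [10].

χ(G) = 4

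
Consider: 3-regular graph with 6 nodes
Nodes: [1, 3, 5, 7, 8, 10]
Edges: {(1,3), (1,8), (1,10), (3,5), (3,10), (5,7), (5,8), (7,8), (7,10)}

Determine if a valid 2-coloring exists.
No, G is not 2-colorable

The clique on vertices [1, 3, 10] has size 3 > 2, so it alone needs 3 colors.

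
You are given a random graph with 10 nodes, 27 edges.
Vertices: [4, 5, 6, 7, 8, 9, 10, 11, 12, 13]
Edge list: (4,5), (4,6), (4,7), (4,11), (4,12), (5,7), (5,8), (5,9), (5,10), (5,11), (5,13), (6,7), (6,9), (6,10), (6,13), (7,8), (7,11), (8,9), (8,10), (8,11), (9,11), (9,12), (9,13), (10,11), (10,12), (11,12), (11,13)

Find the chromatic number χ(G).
Clique number ω(G) = 4 (lower bound: χ ≥ ω).
The clique on [5, 8, 9, 11] has size 4, forcing χ ≥ 4, and the coloring below uses 4 colors, so χ(G) = 4.
A valid 4-coloring: color 1: [6, 11]; color 2: [5, 12]; color 3: [7, 9, 10]; color 4: [4, 8, 13].

χ(G) = 4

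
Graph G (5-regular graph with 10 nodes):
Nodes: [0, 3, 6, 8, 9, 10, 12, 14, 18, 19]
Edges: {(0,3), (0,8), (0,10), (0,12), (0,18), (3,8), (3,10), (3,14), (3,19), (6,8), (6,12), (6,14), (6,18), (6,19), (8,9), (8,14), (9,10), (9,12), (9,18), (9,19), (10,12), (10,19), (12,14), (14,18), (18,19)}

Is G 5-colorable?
Yes, G is 5-colorable

A valid 5-coloring: color 1: [0, 6, 9]; color 2: [8, 10, 18]; color 3: [14, 19]; color 4: [3, 12].
(χ(G) = 4 ≤ 5.)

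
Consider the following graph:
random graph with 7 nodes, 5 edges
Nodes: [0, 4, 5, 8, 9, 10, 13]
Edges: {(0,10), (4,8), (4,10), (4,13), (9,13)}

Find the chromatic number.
χ(G) = 2

Clique number ω(G) = 2 (lower bound: χ ≥ ω).
The graph is bipartite (no odd cycle), so 2 colors suffice: χ(G) = 2.
A valid 2-coloring: color 1: [0, 4, 5, 9]; color 2: [8, 10, 13].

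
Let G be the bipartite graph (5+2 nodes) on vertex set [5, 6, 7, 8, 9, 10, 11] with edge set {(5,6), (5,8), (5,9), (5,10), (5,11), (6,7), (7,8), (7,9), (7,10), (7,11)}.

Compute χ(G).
χ(G) = 2

Clique number ω(G) = 2 (lower bound: χ ≥ ω).
The graph is bipartite (no odd cycle), so 2 colors suffice: χ(G) = 2.
A valid 2-coloring: color 1: [5, 7]; color 2: [6, 8, 9, 10, 11].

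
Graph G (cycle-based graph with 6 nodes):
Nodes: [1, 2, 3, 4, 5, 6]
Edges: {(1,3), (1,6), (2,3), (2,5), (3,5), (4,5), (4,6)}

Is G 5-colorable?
A valid 5-coloring: color 1: [1, 5]; color 2: [3, 4]; color 3: [2, 6].
(χ(G) = 3 ≤ 5.)

Yes, G is 5-colorable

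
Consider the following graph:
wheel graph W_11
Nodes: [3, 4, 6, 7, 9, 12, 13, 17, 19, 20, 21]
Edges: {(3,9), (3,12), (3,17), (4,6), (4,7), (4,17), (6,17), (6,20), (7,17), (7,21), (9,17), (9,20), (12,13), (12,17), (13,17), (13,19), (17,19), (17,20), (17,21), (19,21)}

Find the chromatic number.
χ(G) = 3

Clique number ω(G) = 3 (lower bound: χ ≥ ω).
The clique on [3, 9, 17] has size 3, forcing χ ≥ 3, and the coloring below uses 3 colors, so χ(G) = 3.
A valid 3-coloring: color 1: [17]; color 2: [6, 7, 9, 12, 19]; color 3: [3, 4, 13, 20, 21].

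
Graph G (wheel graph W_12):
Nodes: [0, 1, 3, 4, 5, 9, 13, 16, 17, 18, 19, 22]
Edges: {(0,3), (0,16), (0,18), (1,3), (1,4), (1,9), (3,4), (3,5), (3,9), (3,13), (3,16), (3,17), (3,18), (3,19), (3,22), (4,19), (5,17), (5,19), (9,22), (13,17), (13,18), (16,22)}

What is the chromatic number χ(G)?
Clique number ω(G) = 3 (lower bound: χ ≥ ω).
Odd cycle [22, 9, 1, 4, 19, 5, 17, 13, 18, 0, 16] needs 3 colors (χ ≥ 3).
Vertex 3 is adjacent to every vertex of [0, 1, 4, 5, 9, 13, 16, 17, 18, 19, 22], which already need 3 colors among themselves, so 3 needs a new color (χ ≥ 4).
The coloring below uses 4 colors, so χ(G) = 4.
A valid 4-coloring: color 1: [3]; color 2: [0, 1, 17, 19, 22]; color 3: [4, 5, 9, 13, 16]; color 4: [18].

χ(G) = 4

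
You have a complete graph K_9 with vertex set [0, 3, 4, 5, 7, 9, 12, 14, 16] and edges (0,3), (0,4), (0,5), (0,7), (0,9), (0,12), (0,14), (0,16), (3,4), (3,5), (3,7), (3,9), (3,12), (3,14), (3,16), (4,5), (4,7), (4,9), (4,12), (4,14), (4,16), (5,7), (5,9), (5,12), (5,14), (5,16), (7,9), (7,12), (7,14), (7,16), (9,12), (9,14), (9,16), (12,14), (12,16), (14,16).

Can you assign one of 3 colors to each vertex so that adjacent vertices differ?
The clique on vertices [0, 3, 4, 5, 7, 9, 12, 14, 16] has size 9 > 3, so it alone needs 9 colors.

No, G is not 3-colorable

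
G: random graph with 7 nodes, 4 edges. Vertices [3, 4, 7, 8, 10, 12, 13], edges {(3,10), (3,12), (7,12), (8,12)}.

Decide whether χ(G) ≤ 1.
Edge (3,10) forces its endpoints to differ, so 1 color is not enough.

No, G is not 1-colorable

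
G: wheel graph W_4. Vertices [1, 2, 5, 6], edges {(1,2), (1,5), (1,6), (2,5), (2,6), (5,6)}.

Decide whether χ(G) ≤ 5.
Yes, G is 5-colorable

A valid 5-coloring: color 1: [1]; color 2: [2]; color 3: [5]; color 4: [6].
(χ(G) = 4 ≤ 5.)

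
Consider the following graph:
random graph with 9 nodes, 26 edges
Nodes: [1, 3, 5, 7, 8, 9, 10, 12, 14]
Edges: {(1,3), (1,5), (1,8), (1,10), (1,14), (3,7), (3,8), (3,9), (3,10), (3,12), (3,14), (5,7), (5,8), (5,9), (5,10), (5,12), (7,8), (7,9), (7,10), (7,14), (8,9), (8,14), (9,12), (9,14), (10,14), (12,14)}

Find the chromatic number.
Clique number ω(G) = 5 (lower bound: χ ≥ ω).
The clique on [3, 7, 8, 9, 14] has size 5, forcing χ ≥ 5, and the coloring below uses 5 colors, so χ(G) = 5.
A valid 5-coloring: color 1: [3, 5]; color 2: [14]; color 3: [9, 10]; color 4: [8, 12]; color 5: [1, 7].

χ(G) = 5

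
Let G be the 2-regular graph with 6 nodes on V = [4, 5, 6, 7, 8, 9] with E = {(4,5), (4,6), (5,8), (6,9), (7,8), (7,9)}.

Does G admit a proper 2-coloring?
Yes, G is 2-colorable

A valid 2-coloring: color 1: [5, 6, 7]; color 2: [4, 8, 9].
(χ(G) = 2 ≤ 2.)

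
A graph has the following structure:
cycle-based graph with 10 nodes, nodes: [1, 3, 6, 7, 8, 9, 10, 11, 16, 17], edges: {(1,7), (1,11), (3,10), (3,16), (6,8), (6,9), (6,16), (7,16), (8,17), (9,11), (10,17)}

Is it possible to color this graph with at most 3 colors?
A valid 3-coloring: color 1: [1, 8, 9, 10, 16]; color 2: [3, 6, 7, 11, 17].
(χ(G) = 2 ≤ 3.)

Yes, G is 3-colorable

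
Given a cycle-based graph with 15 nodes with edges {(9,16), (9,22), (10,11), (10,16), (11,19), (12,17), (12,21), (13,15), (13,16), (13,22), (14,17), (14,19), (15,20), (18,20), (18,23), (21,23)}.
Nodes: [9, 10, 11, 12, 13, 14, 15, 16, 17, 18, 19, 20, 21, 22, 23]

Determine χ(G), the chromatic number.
χ(G) = 3

Clique number ω(G) = 2 (lower bound: χ ≥ ω).
Odd cycle [17, 14, 19, 11, 10, 16, 13, 15, 20, 18, 23, 21, 12] needs 3 colors (χ ≥ 3).
The coloring below uses 3 colors, so χ(G) = 3.
A valid 3-coloring: color 1: [11, 12, 14, 15, 16, 18, 22]; color 2: [9, 10, 13, 17, 19, 20, 21]; color 3: [23].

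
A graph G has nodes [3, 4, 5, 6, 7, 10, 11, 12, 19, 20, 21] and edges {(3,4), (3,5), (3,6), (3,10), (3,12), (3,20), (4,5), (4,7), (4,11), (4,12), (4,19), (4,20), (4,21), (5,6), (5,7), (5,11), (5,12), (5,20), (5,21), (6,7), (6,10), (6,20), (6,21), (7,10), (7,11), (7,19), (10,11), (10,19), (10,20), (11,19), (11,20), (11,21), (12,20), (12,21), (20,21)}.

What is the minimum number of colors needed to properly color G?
χ(G) = 5

Clique number ω(G) = 5 (lower bound: χ ≥ ω).
The clique on [4, 5, 11, 20, 21] has size 5, forcing χ ≥ 5, and the coloring below uses 5 colors, so χ(G) = 5.
A valid 5-coloring: color 1: [5, 10]; color 2: [4, 6]; color 3: [7, 20]; color 4: [11, 12]; color 5: [3, 19, 21].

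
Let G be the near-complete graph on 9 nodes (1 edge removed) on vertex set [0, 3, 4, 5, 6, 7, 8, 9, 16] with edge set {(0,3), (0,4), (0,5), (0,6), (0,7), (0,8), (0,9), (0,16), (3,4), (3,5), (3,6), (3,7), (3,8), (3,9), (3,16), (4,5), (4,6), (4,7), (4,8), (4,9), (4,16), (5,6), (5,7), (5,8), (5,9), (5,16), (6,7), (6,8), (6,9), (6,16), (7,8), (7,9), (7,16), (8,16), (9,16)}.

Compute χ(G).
χ(G) = 8

Clique number ω(G) = 8 (lower bound: χ ≥ ω).
The clique on [0, 3, 4, 5, 6, 7, 8, 16] has size 8, forcing χ ≥ 8, and the coloring below uses 8 colors, so χ(G) = 8.
A valid 8-coloring: color 1: [4]; color 2: [7]; color 3: [6]; color 4: [5]; color 5: [16]; color 6: [3]; color 7: [0]; color 8: [8, 9].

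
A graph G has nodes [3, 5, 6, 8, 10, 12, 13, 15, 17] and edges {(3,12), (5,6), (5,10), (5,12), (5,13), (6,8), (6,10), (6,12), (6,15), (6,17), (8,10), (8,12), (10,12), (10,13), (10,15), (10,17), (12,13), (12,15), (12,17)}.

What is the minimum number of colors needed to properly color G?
χ(G) = 4

Clique number ω(G) = 4 (lower bound: χ ≥ ω).
The clique on [5, 10, 12, 13] has size 4, forcing χ ≥ 4, and the coloring below uses 4 colors, so χ(G) = 4.
A valid 4-coloring: color 1: [12]; color 2: [3, 10]; color 3: [6, 13]; color 4: [5, 8, 15, 17].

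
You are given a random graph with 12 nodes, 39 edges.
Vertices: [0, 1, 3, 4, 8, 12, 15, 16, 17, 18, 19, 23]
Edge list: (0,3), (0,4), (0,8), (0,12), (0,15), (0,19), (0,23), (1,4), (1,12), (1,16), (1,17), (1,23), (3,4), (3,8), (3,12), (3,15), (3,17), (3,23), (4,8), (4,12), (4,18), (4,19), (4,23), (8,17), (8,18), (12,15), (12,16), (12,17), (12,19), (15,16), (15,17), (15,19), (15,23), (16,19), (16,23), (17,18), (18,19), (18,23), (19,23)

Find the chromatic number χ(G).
Clique number ω(G) = 4 (lower bound: χ ≥ ω).
Suppose a proper 4-coloring c exists. The clique [0, 3, 4, 8] takes 4 distinct colors; by symmetry let c(0) = 1, c(3) = 2, c(4) = 3, c(8) = 4.
- Vertex 12: neighbors [0, 3, 4] already have colors [1, 2, 3] ⇒ c(12) = 4.
- Vertex 23: neighbors [0, 3, 4] already have colors [1, 2, 3] ⇒ c(23) = 4.
- Vertex 15: neighbors [0, 3, 12] already have colors [1, 2, 4] ⇒ c(15) = 3.
- Vertex 17: neighbors [3, 15, 8] already have colors [2, 3, 4] ⇒ c(17) = 1.
- Vertex 19: neighbors [0, 4, 12] already have colors [1, 3, 4] ⇒ c(19) = 2.
- Vertex 18: neighbors [17, 19, 4, 8] already have colors [1, 2, 3, 4] — all 4 colors blocked. Contradiction.
The forced assignments end in a contradiction, so G has no proper 4-coloring (χ ≥ 5).
The coloring below uses 5 colors, so χ(G) = 5.
A valid 5-coloring: color 1: [8, 12, 23]; color 2: [4, 15]; color 3: [0, 16, 18]; color 4: [17, 19]; color 5: [1, 3].

χ(G) = 5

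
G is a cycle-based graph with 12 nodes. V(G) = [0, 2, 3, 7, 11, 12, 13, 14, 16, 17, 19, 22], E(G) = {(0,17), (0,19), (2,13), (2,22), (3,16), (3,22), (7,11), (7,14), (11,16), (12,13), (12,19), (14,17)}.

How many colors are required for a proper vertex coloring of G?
χ(G) = 2

Clique number ω(G) = 2 (lower bound: χ ≥ ω).
The graph is bipartite (no odd cycle), so 2 colors suffice: χ(G) = 2.
A valid 2-coloring: color 1: [0, 2, 3, 11, 12, 14]; color 2: [7, 13, 16, 17, 19, 22].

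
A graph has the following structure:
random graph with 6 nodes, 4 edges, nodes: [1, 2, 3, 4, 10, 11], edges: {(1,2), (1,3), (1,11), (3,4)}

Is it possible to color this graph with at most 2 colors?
A valid 2-coloring: color 1: [1, 4, 10]; color 2: [2, 3, 11].
(χ(G) = 2 ≤ 2.)

Yes, G is 2-colorable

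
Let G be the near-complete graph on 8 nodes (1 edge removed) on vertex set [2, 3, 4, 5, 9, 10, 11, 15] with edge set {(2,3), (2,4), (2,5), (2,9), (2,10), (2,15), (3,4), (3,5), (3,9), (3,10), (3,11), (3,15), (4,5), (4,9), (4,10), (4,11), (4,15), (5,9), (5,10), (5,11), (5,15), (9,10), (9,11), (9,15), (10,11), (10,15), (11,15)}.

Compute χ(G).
Clique number ω(G) = 7 (lower bound: χ ≥ ω).
The clique on [2, 3, 4, 5, 9, 10, 15] has size 7, forcing χ ≥ 7, and the coloring below uses 7 colors, so χ(G) = 7.
A valid 7-coloring: color 1: [4]; color 2: [10]; color 3: [9]; color 4: [3]; color 5: [15]; color 6: [5]; color 7: [2, 11].

χ(G) = 7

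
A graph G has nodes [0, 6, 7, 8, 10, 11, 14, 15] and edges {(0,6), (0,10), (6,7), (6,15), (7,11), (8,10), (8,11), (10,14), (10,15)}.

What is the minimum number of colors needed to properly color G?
Clique number ω(G) = 2 (lower bound: χ ≥ ω).
The graph is bipartite (no odd cycle), so 2 colors suffice: χ(G) = 2.
A valid 2-coloring: color 1: [6, 10, 11]; color 2: [0, 7, 8, 14, 15].

χ(G) = 2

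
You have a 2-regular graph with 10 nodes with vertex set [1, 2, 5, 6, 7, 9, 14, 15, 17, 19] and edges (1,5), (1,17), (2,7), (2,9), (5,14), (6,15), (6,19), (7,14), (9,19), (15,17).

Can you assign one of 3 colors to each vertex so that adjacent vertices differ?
A valid 3-coloring: color 1: [1, 2, 14, 15, 19]; color 2: [5, 6, 7, 9, 17].
(χ(G) = 2 ≤ 3.)

Yes, G is 3-colorable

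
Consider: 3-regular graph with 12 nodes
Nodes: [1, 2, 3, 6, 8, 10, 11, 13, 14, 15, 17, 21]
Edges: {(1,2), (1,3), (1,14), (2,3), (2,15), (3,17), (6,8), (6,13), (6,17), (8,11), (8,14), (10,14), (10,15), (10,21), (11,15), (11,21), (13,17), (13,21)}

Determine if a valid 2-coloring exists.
No, G is not 2-colorable

The clique on vertices [1, 2, 3] has size 3 > 2, so it alone needs 3 colors.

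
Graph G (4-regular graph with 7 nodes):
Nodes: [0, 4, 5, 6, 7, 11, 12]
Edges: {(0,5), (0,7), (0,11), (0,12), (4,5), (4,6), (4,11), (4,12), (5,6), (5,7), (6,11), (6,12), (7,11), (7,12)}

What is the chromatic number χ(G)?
Clique number ω(G) = 3 (lower bound: χ ≥ ω).
The clique on [0, 7, 11] has size 3, forcing χ ≥ 3, and the coloring below uses 3 colors, so χ(G) = 3.
A valid 3-coloring: color 1: [4, 7]; color 2: [0, 6]; color 3: [5, 11, 12].

χ(G) = 3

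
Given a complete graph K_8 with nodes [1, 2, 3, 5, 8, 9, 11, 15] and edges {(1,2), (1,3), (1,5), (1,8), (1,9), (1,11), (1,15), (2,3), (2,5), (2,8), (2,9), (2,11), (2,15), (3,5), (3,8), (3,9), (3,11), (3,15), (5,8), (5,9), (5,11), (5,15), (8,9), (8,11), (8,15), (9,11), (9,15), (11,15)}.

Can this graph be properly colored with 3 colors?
No, G is not 3-colorable

The clique on vertices [1, 2, 3, 5, 8, 9, 11, 15] has size 8 > 3, so it alone needs 8 colors.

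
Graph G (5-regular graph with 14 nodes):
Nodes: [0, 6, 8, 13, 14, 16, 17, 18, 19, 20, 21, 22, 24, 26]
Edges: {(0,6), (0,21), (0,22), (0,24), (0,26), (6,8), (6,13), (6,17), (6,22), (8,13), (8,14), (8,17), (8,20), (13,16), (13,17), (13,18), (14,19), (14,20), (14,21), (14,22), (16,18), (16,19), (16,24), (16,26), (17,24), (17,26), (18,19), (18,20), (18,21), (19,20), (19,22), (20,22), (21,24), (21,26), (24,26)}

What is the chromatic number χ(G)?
χ(G) = 4

Clique number ω(G) = 4 (lower bound: χ ≥ ω).
The clique on [0, 21, 24, 26] has size 4, forcing χ ≥ 4, and the coloring below uses 4 colors, so χ(G) = 4.
A valid 4-coloring: color 1: [0, 14, 16, 17]; color 2: [13, 20, 21]; color 3: [8, 18, 22, 24]; color 4: [6, 19, 26].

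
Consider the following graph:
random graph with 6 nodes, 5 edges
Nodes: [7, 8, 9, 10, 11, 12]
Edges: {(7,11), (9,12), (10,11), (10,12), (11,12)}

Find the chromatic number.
Clique number ω(G) = 3 (lower bound: χ ≥ ω).
The clique on [10, 11, 12] has size 3, forcing χ ≥ 3, and the coloring below uses 3 colors, so χ(G) = 3.
A valid 3-coloring: color 1: [7, 8, 12]; color 2: [9, 11]; color 3: [10].

χ(G) = 3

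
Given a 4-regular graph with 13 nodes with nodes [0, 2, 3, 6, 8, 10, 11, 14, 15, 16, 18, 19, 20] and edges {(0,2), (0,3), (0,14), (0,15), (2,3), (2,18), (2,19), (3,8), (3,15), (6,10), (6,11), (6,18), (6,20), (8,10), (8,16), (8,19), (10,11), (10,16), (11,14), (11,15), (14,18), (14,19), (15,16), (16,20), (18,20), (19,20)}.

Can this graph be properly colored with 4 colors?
Yes, G is 4-colorable

A valid 4-coloring: color 1: [10, 15, 18, 19]; color 2: [0, 8, 11, 20]; color 3: [3, 6, 14, 16]; color 4: [2].
(χ(G) = 3 ≤ 4.)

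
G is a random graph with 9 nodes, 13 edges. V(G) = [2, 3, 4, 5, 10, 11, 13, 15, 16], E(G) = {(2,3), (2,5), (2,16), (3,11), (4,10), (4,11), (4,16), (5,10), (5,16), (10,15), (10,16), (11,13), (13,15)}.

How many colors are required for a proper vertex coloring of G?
Clique number ω(G) = 3 (lower bound: χ ≥ ω).
The clique on [2, 5, 16] has size 3, forcing χ ≥ 3, and the coloring below uses 3 colors, so χ(G) = 3.
A valid 3-coloring: color 1: [2, 10, 11]; color 2: [3, 15, 16]; color 3: [4, 5, 13].

χ(G) = 3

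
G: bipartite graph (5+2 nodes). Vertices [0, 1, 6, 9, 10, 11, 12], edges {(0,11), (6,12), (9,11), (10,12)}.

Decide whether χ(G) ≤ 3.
Yes, G is 3-colorable

A valid 3-coloring: color 1: [1, 11, 12]; color 2: [0, 6, 9, 10].
(χ(G) = 2 ≤ 3.)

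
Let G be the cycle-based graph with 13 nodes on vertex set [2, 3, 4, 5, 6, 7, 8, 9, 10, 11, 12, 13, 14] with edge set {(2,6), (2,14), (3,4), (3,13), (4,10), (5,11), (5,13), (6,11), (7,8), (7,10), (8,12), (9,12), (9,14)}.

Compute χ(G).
Clique number ω(G) = 2 (lower bound: χ ≥ ω).
Odd cycle [4, 10, 7, 8, 12, 9, 14, 2, 6, 11, 5, 13, 3] needs 3 colors (χ ≥ 3).
The coloring below uses 3 colors, so χ(G) = 3.
A valid 3-coloring: color 1: [4, 6, 7, 12, 13, 14]; color 2: [2, 3, 8, 9, 10, 11]; color 3: [5].

χ(G) = 3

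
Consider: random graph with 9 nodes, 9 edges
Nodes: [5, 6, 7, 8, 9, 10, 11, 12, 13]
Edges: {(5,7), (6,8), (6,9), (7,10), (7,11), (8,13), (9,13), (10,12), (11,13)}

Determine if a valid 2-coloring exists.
A valid 2-coloring: color 1: [6, 7, 12, 13]; color 2: [5, 8, 9, 10, 11].
(χ(G) = 2 ≤ 2.)

Yes, G is 2-colorable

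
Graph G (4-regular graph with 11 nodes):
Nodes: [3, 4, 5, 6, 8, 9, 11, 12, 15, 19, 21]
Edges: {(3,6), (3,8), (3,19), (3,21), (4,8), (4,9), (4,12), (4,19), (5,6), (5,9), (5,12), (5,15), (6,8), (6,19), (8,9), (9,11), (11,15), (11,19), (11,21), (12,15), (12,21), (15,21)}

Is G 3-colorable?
No, G is not 3-colorable

Suppose a proper 3-coloring c exists. The clique [3, 6, 8] takes 3 distinct colors; by symmetry let c(3) = 1, c(6) = 2, c(8) = 3.
- Vertex 19: neighbors [3, 6] already have colors [1, 2] ⇒ c(19) = 3.
- Vertex 5: neighbors [6] already have colors [2]; try each remaining color.
- Case c(5) = 1:
  - Vertex 9: neighbors [5, 8] already have colors [1, 3] ⇒ c(9) = 2.
  - Vertex 11: neighbors [9, 19] already have colors [2, 3] ⇒ c(11) = 1.
  - Vertex 4: neighbors [9, 8] already have colors [2, 3] ⇒ c(4) = 1.
  - Vertex 12: neighbors [4] already have colors [1]; try each remaining color.
  - Case c(12) = 2:
    - Vertex 15: neighbors [5, 12] already have colors [1, 2] ⇒ c(15) = 3.
    - Vertex 21: neighbors [3, 12, 15] already have colors [1, 2, 3] — all 3 colors blocked. Contradiction.
  - Case c(12) = 3:
    - Vertex 15: neighbors [5, 12] already have colors [1, 3] ⇒ c(15) = 2.
    - Vertex 21: neighbors [3, 15, 12] already have colors [1, 2, 3] — all 3 colors blocked. Contradiction.
- Case c(5) = 3:
  - Vertex 11: neighbors [19] already have colors [3]; try each remaining color.
  - Case c(11) = 1:
    - Vertex 15: neighbors [11, 5] already have colors [1, 3] ⇒ c(15) = 2.
    - Vertex 12: neighbors [15, 5] already have colors [2, 3] ⇒ c(12) = 1.
    - Vertex 4: neighbors [12, 8] already have colors [1, 3] ⇒ c(4) = 2.
    - Vertex 9: neighbors [11, 4, 5] already have colors [1, 2, 3] — all 3 colors blocked. Contradiction.
  - Case c(11) = 2:
    - Vertex 15: neighbors [11, 5] already have colors [2, 3] ⇒ c(15) = 1.
    - Vertex 12: neighbors [15, 5] already have colors [1, 3] ⇒ c(12) = 2.
    - Vertex 4: neighbors [12, 8] already have colors [2, 3] ⇒ c(4) = 1.
    - Vertex 9: neighbors [4, 11, 5] already have colors [1, 2, 3] — all 3 colors blocked. Contradiction.
Every case ends in a contradiction, so G has no proper 3-coloring (χ ≥ 4).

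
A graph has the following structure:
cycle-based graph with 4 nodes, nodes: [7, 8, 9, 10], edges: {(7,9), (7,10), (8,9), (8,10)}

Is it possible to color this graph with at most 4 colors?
Yes, G is 4-colorable

A valid 4-coloring: color 1: [7, 8]; color 2: [9, 10].
(χ(G) = 2 ≤ 4.)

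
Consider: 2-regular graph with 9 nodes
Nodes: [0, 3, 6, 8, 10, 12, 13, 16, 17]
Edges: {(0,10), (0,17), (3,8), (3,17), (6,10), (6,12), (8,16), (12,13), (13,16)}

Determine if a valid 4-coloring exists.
Yes, G is 4-colorable

A valid 4-coloring: color 1: [8, 10, 13, 17]; color 2: [0, 3, 6, 16]; color 3: [12].
(χ(G) = 3 ≤ 4.)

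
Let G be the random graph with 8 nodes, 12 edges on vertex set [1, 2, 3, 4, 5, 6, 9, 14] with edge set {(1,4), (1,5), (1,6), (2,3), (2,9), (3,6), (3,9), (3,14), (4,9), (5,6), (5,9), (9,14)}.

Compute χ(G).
Clique number ω(G) = 3 (lower bound: χ ≥ ω).
The clique on [1, 5, 6] has size 3, forcing χ ≥ 3, and the coloring below uses 3 colors, so χ(G) = 3.
A valid 3-coloring: color 1: [6, 9]; color 2: [1, 3]; color 3: [2, 4, 5, 14].

χ(G) = 3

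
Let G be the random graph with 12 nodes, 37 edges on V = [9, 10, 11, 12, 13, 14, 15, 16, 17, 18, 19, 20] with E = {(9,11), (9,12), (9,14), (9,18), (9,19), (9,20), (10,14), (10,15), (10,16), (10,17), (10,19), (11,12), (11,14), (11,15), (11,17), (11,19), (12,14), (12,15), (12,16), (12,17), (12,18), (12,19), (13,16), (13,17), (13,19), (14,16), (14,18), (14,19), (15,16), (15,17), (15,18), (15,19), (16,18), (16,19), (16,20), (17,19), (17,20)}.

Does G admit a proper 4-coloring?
No, G is not 4-colorable

The clique on vertices [9, 11, 12, 14, 19] has size 5 > 4, so it alone needs 5 colors.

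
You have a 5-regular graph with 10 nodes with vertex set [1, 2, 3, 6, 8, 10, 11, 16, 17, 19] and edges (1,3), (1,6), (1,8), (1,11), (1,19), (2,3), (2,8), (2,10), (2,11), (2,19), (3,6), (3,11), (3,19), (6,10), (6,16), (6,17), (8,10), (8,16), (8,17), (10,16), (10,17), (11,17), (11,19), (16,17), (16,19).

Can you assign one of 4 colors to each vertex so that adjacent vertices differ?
A valid 4-coloring: color 1: [1, 2, 17]; color 2: [10, 19]; color 3: [3, 16]; color 4: [6, 8, 11].
(χ(G) = 4 ≤ 4.)

Yes, G is 4-colorable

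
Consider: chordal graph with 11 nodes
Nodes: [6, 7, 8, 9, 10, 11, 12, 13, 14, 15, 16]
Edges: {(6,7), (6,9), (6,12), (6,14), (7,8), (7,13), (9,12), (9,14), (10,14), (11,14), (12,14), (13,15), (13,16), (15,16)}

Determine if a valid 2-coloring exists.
The clique on vertices [6, 9, 12, 14] has size 4 > 2, so it alone needs 4 colors.

No, G is not 2-colorable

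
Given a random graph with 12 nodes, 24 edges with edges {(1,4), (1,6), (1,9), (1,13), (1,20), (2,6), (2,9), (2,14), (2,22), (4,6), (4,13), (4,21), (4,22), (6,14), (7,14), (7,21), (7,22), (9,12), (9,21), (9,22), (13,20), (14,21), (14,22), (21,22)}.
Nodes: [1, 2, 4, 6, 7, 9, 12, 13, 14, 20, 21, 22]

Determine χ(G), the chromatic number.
χ(G) = 4

Clique number ω(G) = 4 (lower bound: χ ≥ ω).
The clique on [7, 14, 21, 22] has size 4, forcing χ ≥ 4, and the coloring below uses 4 colors, so χ(G) = 4.
A valid 4-coloring: color 1: [6, 12, 13, 22]; color 2: [4, 9, 14, 20]; color 3: [1, 2, 21]; color 4: [7].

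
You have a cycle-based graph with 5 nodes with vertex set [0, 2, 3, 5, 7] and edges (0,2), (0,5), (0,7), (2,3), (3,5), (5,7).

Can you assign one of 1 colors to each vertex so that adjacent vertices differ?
No, G is not 1-colorable

The clique on vertices [0, 5, 7] has size 3 > 1, so it alone needs 3 colors.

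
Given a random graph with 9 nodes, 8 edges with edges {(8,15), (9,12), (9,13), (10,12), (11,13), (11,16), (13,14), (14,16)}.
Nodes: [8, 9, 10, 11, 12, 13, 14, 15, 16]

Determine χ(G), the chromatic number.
Clique number ω(G) = 2 (lower bound: χ ≥ ω).
The graph is bipartite (no odd cycle), so 2 colors suffice: χ(G) = 2.
A valid 2-coloring: color 1: [12, 13, 15, 16]; color 2: [8, 9, 10, 11, 14].

χ(G) = 2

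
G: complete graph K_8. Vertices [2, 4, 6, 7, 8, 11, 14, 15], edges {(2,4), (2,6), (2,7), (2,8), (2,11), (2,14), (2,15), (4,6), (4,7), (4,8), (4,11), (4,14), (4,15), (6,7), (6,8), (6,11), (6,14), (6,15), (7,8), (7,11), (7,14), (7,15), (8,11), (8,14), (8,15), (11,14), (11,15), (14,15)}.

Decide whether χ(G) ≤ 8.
A valid 8-coloring: color 1: [2]; color 2: [11]; color 3: [8]; color 4: [4]; color 5: [6]; color 6: [15]; color 7: [7]; color 8: [14].
(χ(G) = 8 ≤ 8.)

Yes, G is 8-colorable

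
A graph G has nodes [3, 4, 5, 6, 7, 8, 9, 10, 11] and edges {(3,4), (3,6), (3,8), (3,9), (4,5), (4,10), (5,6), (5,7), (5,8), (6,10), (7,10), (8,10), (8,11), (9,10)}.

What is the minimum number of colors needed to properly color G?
χ(G) = 2

Clique number ω(G) = 2 (lower bound: χ ≥ ω).
The graph is bipartite (no odd cycle), so 2 colors suffice: χ(G) = 2.
A valid 2-coloring: color 1: [3, 5, 10, 11]; color 2: [4, 6, 7, 8, 9].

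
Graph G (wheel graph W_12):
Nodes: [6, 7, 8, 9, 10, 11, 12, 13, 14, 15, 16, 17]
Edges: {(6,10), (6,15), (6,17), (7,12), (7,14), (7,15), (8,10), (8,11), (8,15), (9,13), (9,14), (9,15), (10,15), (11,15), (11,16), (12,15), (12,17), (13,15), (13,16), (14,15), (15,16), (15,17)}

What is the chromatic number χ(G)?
Clique number ω(G) = 3 (lower bound: χ ≥ ω).
Odd cycle [6, 10, 8, 11, 16, 13, 9, 14, 7, 12, 17] needs 3 colors (χ ≥ 3).
Vertex 15 is adjacent to every vertex of [6, 7, 8, 9, 10, 11, 12, 13, 14, 16, 17], which already need 3 colors among themselves, so 15 needs a new color (χ ≥ 4).
The coloring below uses 4 colors, so χ(G) = 4.
A valid 4-coloring: color 1: [15]; color 2: [6, 8, 9, 12, 16]; color 3: [10, 11, 13, 14, 17]; color 4: [7].

χ(G) = 4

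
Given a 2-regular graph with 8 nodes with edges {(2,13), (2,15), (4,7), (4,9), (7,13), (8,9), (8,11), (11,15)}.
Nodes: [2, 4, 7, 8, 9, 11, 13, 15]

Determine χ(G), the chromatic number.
Clique number ω(G) = 2 (lower bound: χ ≥ ω).
The graph is bipartite (no odd cycle), so 2 colors suffice: χ(G) = 2.
A valid 2-coloring: color 1: [4, 8, 13, 15]; color 2: [2, 7, 9, 11].

χ(G) = 2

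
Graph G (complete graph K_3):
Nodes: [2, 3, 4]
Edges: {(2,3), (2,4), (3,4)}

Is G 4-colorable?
A valid 4-coloring: color 1: [4]; color 2: [2]; color 3: [3].
(χ(G) = 3 ≤ 4.)

Yes, G is 4-colorable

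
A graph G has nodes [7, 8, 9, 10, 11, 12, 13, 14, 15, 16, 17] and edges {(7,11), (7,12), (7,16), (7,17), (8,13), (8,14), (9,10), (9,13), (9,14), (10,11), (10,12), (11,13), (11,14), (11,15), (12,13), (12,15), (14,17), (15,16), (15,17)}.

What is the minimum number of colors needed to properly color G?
χ(G) = 2

Clique number ω(G) = 2 (lower bound: χ ≥ ω).
The graph is bipartite (no odd cycle), so 2 colors suffice: χ(G) = 2.
A valid 2-coloring: color 1: [8, 9, 11, 12, 16, 17]; color 2: [7, 10, 13, 14, 15].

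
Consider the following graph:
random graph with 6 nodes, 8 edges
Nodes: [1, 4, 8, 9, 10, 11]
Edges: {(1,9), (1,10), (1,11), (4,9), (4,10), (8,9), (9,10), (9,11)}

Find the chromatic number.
Clique number ω(G) = 3 (lower bound: χ ≥ ω).
The clique on [1, 9, 10] has size 3, forcing χ ≥ 3, and the coloring below uses 3 colors, so χ(G) = 3.
A valid 3-coloring: color 1: [9]; color 2: [8, 10, 11]; color 3: [1, 4].

χ(G) = 3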